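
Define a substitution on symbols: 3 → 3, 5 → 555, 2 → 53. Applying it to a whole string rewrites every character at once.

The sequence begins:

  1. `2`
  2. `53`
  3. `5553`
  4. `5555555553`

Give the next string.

Rewriting each symbol of 5555555553: 5→555, 5→555, 5→555, 5→555, 5→555, 5→555, 5→555, 5→555, 5→555, 3→3, which concatenates to 555 555 555 555 555 555 555 555 555 3.

5555555555555555555555555553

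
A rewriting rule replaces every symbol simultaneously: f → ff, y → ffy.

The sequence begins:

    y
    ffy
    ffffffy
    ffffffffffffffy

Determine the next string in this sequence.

Rewriting the 15 symbols of ffffffffffffffy one by one yields ff ff ff ff ff ff ff ff ff ff ff ff ff ff ffy; concatenated:

ffffffffffffffffffffffffffffffy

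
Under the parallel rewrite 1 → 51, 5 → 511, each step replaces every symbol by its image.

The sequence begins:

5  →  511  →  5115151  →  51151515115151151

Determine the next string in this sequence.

51151515115151151511515151151511515151151

Applying the rule to each of the 17 symbols of 51151515115151151 gives the pieces 511 51 51 511 51 511 51 511 51 51 511 51 511 51 51 511 51, which concatenate to the answer.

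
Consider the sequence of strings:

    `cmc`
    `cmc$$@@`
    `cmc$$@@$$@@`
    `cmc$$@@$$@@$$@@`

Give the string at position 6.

cmc$$@@$$@@$$@@$$@@$$@@

The strings grow by a fixed suffix $$@@ each time.
From cmc$$@@$$@@$$@@, 2 further steps: cmc$$@@$$@@$$@@ → cmc$$@@$$@@$$@@$$@@ → (answer).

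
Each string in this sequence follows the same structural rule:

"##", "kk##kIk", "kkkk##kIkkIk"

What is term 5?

s(k+1) = kk·s(k)·kIk, so each term gains kk as a prefix and kIk as a suffix.
From kkkk##kIkkIk, 2 further steps: kkkk##kIkkIk → kkkkkk##kIkkIkkIk → (answer).

kkkkkkkk##kIkkIkkIkkIk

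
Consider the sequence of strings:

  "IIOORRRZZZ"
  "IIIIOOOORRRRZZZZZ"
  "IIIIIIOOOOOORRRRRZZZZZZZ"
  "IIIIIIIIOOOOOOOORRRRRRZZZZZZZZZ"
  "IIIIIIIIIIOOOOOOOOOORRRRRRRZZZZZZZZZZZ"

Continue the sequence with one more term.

IIIIIIIIIIIIOOOOOOOOOOOORRRRRRRRZZZZZZZZZZZZZ

Term n consists of 2n I's, followed by 2n O's, followed by n+2 R's, followed by 2n+1 Z's (n = 1, 2, …).
For the next term, n = 6, so the run lengths are 12, 12, 8, 13.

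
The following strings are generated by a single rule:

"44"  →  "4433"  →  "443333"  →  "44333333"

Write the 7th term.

The strings grow by a fixed suffix 33 each time.
From 44333333, 3 further steps: 44333333 → 4433333333 → 443333333333 → (answer).

44333333333333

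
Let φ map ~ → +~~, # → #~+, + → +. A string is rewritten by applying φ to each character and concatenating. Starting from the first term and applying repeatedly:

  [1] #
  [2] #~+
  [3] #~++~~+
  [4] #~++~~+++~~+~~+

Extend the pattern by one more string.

Replace each of the 15 characters of #~++~~+++~~+~~+ in place — #~+ +~~ + + +~~ +~~ + + + +~~ +~~ + +~~ +~~ + — and concatenate.

#~++~~+++~~+~~++++~~+~~++~~+~~+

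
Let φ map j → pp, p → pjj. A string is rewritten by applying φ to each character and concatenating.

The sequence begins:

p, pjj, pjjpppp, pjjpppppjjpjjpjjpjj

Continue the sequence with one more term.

Replace each of the 19 characters of pjjpppppjjpjjpjjpjj in place — pjj pp pp pjj pjj pjj pjj pjj pp pp pjj pp pp pjj pp pp pjj pp pp — and concatenate.

pjjpppppjjpjjpjjpjjpjjpppppjjpppppjjpppppjjpppp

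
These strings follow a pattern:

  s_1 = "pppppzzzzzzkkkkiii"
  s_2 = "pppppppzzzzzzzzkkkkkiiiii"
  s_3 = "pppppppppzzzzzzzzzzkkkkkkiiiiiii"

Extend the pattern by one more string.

pppppppppppzzzzzzzzzzzzkkkkkkkiiiiiiiii

Reading off run lengths: p runs 5, 7, 9; z runs 6, 8, 10; k runs 4, 5, 6; i runs 3, 5, 7 — each is linear in n, where the shown terms are n = 2, 3, 4.
For the next term, n = 5, so the run lengths are 11, 12, 7, 9.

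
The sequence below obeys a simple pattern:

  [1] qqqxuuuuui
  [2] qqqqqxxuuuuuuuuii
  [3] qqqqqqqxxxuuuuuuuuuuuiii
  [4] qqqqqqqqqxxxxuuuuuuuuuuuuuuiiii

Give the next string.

qqqqqqqqqqqxxxxxuuuuuuuuuuuuuuuuuiiiii

The n-th term is 2n+1 q's then n x's then 3n+2 u's then n i's (n = 1, 2, …).
For the next term, n = 5, so the run lengths are 11, 5, 17, 5.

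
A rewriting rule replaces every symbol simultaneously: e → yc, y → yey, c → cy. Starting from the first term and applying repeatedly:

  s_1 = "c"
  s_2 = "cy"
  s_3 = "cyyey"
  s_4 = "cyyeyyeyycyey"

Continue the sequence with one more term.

Replace each of the 13 characters of cyyeyyeyycyey in place — cy yey yey yc yey yey yc yey yey cy yey yc yey — and concatenate.

cyyeyyeyycyeyyeyycyeyyeycyyeyycyey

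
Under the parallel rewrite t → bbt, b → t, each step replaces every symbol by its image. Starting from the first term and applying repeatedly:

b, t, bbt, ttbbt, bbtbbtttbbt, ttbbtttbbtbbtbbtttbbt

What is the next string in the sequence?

bbtbbtttbbtbbtbbtttbbtttbbtttbbtbbtbbtttbbt

φ(ttbbtttbbtbbtbbtttbbt) expands symbol-by-symbol to bbt bbt t t bbt bbt bbt t t bbt t t bbt t t bbt bbt bbt t t bbt; joining the 21 pieces gives the next term.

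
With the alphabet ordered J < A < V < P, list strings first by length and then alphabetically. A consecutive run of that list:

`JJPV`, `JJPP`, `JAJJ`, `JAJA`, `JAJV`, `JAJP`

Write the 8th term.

Stepping forward 2 times from JAJP: JAJP → JAAJ, then the target.

JAAA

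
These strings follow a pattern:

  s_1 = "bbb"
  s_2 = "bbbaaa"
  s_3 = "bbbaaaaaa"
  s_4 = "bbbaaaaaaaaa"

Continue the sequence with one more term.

The strings grow by a fixed suffix aaa each time.
Applying this once more to bbbaaaaaaaaa:

bbbaaaaaaaaaaaa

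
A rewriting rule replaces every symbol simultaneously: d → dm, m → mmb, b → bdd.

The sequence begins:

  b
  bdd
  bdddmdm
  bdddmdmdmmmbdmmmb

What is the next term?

bdddmdmdmmmbdmmmbdmmmbmmbmmbbdddmmmbmmbmmbbdd

Applying the rule to each of the 17 symbols of bdddmdmdmmmbdmmmb gives the pieces bdd dm dm dm mmb dm mmb dm mmb mmb mmb bdd dm mmb mmb mmb bdd, which concatenate to the answer.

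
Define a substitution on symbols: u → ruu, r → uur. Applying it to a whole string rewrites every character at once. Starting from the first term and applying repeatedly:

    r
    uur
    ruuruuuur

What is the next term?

uurruuruuuurruuruuruuruuuur

Rewriting each symbol of ruuruuuur: r→uur, u→ruu, u→ruu, r→uur, u→ruu, u→ruu, u→ruu, u→ruu, r→uur, which concatenates to uur ruu ruu uur ruu ruu ruu ruu uur.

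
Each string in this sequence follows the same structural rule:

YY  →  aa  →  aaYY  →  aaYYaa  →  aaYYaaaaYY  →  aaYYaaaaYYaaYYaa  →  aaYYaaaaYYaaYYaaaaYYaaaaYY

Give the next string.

From term 3 onward, concatenate the last term with the second-to-last: aa·YY = aaYY, aaYY·aa = aaYYaa, …
The next term joins aaYYaaaaYYaaYYaaaaYYaaaaYY and aaYYaaaaYYaaYYaa.

aaYYaaaaYYaaYYaaaaYYaaaaYYaaYYaaaaYYaaYYaa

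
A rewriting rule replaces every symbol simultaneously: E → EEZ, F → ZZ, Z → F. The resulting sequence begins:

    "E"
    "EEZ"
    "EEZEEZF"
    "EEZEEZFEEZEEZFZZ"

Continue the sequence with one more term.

EEZEEZFEEZEEZFZZEEZEEZFEEZEEZFZZFF

Applying the rule to each of the 16 symbols of EEZEEZFEEZEEZFZZ gives the pieces EEZ EEZ F EEZ EEZ F ZZ EEZ EEZ F EEZ EEZ F ZZ F F, which concatenate to the answer.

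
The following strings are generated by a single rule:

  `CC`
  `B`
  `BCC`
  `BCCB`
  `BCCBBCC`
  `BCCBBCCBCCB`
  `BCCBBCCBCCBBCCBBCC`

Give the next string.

BCCBBCCBCCBBCCBBCCBCCBBCCBCCB

From term 3 onward, concatenate the last term with the second-to-last: B·CC = BCC, BCC·B = BCCB, …
So term 8 is BCCBBCCBCCBBCCBBCC·BCCBBCCBCCB.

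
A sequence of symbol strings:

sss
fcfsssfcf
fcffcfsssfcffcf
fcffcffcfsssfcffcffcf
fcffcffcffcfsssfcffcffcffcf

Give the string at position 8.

fcffcffcffcffcffcffcfsssfcffcffcffcffcffcffcf

Each term wraps the previous one in fcf on the left and fcf on the right.
From fcffcffcffcfsssfcffcffcffcf, 3 further steps: fcffcffcffcfsssfcffcffcffcf → fcffcffcffcffcfsssfcffcffcffcffcf → fcffcffcffcffcffcfsssfcffcffcffcffcffcf → (answer).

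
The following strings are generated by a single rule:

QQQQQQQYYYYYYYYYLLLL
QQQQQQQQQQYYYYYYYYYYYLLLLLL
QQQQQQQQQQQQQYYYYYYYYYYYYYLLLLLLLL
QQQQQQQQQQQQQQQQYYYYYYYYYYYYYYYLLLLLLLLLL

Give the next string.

QQQQQQQQQQQQQQQQQQQYYYYYYYYYYYYYYYYYLLLLLLLLLLLL

Term n consists of 3n-2 Q's, followed by 2n+3 Y's, followed by 2n-2 L's, where the shown terms are n = 3, 4, 5, 6.
At n = 7 the blocks have lengths 19, 17, 12.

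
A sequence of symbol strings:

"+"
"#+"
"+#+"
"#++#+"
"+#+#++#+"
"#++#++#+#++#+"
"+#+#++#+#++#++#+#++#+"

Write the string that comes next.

#++#++#+#++#++#+#++#+#++#++#+#++#+

Each term (from the third on) is the two preceding terms concatenated in order: term 3 = +·#+ = +#+.
The next term joins #++#++#+#++#+ and +#+#++#+#++#++#+#++#+.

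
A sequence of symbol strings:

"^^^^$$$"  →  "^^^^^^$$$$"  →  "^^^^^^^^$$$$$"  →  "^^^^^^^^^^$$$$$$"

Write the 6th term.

Reading off run lengths: ^ runs 4, 6, 8, 10; $ runs 3, 4, 5, 6 — each is linear in n, where the shown terms are n = 2, 3, 4, 5.
At n = 7 the blocks have lengths 14, 8.

^^^^^^^^^^^^^^$$$$$$$$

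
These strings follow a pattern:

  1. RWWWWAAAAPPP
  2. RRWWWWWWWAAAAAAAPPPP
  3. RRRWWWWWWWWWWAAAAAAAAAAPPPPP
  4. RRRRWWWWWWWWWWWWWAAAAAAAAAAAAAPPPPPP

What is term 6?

Term n consists of n R's, followed by 3n+1 W's, followed by 3n+1 A's, followed by n+2 P's (n = 1, 2, …).
Setting n = 6 gives 6, 19, 19, 8 characters in each block.

RRRRRRWWWWWWWWWWWWWWWWWWWAAAAAAAAAAAAAAAAAAAPPPPPPPP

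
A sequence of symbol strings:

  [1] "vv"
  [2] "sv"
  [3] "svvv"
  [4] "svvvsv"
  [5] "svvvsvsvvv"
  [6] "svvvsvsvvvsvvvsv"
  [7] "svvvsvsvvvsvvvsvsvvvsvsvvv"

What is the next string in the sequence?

From term 3 onward, concatenate the last term with the second-to-last: sv·vv = svvv, svvv·sv = svvvsv, …
Continuing: svvvsvsvvvsvvvsvsvvvsvsvvv · svvvsvsvvvsvvvsv gives term 8.

svvvsvsvvvsvvvsvsvvvsvsvvvsvvvsvsvvvsvvvsv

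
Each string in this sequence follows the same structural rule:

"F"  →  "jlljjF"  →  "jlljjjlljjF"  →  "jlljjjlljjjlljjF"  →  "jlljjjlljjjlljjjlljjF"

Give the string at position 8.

jlljjjlljjjlljjjlljjjlljjjlljjjlljjF

The strings grow by a fixed prefix jlljj each time.
From jlljjjlljjjlljjjlljjF, 3 further steps: jlljjjlljjjlljjjlljjF → jlljjjlljjjlljjjlljjjlljjF → jlljjjlljjjlljjjlljjjlljjjlljjF → (answer).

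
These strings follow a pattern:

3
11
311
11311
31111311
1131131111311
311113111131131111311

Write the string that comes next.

1131131111311311113111131131111311

From term 3 onward, concatenate the second-to-last term with the last: 3·11 = 311, 11·311 = 11311, …
Continuing: 1131131111311 · 311113111131131111311 gives term 8.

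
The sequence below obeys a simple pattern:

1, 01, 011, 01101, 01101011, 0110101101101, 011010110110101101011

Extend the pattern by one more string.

Each term (from the third on) is the previous term followed by the one before it: term 3 = 01·1 = 011.
The next term joins 011010110110101101011 and 0110101101101.

0110101101101011010110110101101101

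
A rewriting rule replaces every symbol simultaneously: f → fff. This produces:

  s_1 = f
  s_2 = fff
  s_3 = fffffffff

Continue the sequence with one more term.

Expanding fffffffff: f→fff, f→fff, f→fff, f→fff, f→fff, f→fff, f→fff, f→fff, f→fff. Concatenated: fff fff fff fff fff fff fff fff fff.

fffffffffffffffffffffffffff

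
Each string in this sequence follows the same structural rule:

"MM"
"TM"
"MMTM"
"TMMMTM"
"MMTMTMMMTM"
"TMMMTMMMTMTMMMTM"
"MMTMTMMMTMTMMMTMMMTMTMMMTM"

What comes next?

TMMMTMMMTMTMMMTMMMTMTMMMTMTMMMTMMMTMTMMMTM

From term 3 onward, concatenate the second-to-last term with the last: MM·TM = MMTM, TM·MMTM = TMMMTM, …
The next term joins TMMMTMMMTMTMMMTM and MMTMTMMMTMTMMMTMMMTMTMMMTM.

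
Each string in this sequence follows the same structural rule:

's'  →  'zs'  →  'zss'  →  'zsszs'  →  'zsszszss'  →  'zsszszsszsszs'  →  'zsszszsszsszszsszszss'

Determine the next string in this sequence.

zsszszsszsszszsszszsszsszszsszsszs

From term 3 onward, concatenate the last term with the second-to-last: zs·s = zss, zss·zs = zsszs, …
The next term joins zsszszsszsszszsszszss and zsszszsszsszs.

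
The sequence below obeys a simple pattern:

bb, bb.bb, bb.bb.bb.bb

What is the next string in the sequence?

s(k+1) = s(k)·.·s(k) — each term doubles the last with '.' between the halves.
Doubling bb.bb.bb.bb with '.' between the halves:

bb.bb.bb.bb.bb.bb.bb.bb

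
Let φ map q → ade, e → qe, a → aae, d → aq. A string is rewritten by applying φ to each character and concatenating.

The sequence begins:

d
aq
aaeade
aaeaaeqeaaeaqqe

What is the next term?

Rewriting the 15 symbols of aaeaaeqeaaeaqqe one by one yields aae aae qe aae aae qe ade qe aae aae qe aae ade ade qe; concatenated:

aaeaaeqeaaeaaeqeadeqeaaeaaeqeaaeadeadeqe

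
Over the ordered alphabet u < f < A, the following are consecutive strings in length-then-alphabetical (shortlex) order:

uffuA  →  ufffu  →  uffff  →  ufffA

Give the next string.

Find the rightmost character of ufffA below A, bump it to the next letter, and reset everything to its right to u.

uffAu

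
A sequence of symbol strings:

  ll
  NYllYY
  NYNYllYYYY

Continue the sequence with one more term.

Each term wraps the previous one in NY on the left and YY on the right.
Applying this once more to NYNYllYYYY:

NYNYNYllYYYYYY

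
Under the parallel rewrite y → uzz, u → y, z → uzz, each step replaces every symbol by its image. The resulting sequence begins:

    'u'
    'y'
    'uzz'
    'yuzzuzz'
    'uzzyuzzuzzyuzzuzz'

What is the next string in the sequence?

Rewriting the 17 symbols of uzzyuzzuzzyuzzuzz one by one yields y uzz uzz uzz y uzz uzz y uzz uzz uzz y uzz uzz y uzz uzz; concatenated:

yuzzuzzuzzyuzzuzzyuzzuzzuzzyuzzuzzyuzzuzz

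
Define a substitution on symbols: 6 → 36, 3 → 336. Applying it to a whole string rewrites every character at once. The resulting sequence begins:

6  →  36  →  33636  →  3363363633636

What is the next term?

Replace each of the 13 characters of 3363363633636 in place — 336 336 36 336 336 36 336 36 336 336 36 336 36 — and concatenate.

3363363633633636336363363363633636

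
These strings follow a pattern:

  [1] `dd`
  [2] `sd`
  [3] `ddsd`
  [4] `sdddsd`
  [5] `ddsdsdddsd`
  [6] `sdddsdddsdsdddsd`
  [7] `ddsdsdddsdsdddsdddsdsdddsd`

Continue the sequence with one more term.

This is a Fibonacci-style word recurrence s(k) = s(k−2)·s(k−1): e.g. dd·sd = ddsd.
The next term joins sdddsdddsdsdddsd and ddsdsdddsdsdddsdddsdsdddsd.

sdddsdddsdsdddsdddsdsdddsdsdddsdddsdsdddsd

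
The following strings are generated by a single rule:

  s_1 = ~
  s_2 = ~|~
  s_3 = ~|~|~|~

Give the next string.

s(k+1) = s(k)·|·s(k) — each term doubles the last with '|' between the halves.
Doubling ~|~|~|~ with '|' between the halves:

~|~|~|~|~|~|~|~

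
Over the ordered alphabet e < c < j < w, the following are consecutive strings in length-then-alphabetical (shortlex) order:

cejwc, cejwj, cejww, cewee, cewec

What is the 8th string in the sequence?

cewce

Continuing the enumeration 3 steps past cewec: cewec → cewej → cewew → (answer).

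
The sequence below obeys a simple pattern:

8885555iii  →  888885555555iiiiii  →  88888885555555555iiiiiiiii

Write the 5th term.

Reading off run lengths: 8 runs 3, 5, 7; 5 runs 4, 7, 10; i runs 3, 6, 9 — each is linear in n (n = 1, 2, …).
For term 5, n = 5, so the run lengths are 11, 16, 15.

888888888885555555555555555iiiiiiiiiiiiiii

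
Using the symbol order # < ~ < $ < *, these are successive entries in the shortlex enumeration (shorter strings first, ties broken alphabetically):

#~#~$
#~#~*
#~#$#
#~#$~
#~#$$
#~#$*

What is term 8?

#~#*~

Stepping forward 2 times from #~#$*: #~#$* → #~#*#, then the target.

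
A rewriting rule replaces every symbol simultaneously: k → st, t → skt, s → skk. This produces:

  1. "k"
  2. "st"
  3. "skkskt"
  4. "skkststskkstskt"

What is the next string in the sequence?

skkststskksktskksktskkststskksktskkstskt

Applying the rule to each of the 15 symbols of skkststskkstskt gives the pieces skk st st skk skt skk skt skk st st skk skt skk st skt, which concatenate to the answer.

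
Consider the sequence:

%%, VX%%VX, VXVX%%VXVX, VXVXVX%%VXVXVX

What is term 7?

VXVXVXVXVXVX%%VXVXVXVXVXVX

s(k+1) = VX·s(k)·VX, so each term gains VX as a prefix and VX as a suffix.
From VXVXVX%%VXVXVX, 3 further steps: VXVXVX%%VXVXVX → VXVXVXVX%%VXVXVXVX → VXVXVXVXVX%%VXVXVXVXVX → (answer).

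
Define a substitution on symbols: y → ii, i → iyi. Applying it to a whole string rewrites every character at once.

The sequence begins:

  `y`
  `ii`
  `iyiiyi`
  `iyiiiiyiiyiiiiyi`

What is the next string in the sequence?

Rewriting the 16 symbols of iyiiiiyiiyiiiiyi one by one yields iyi ii iyi iyi iyi iyi ii iyi iyi ii iyi iyi iyi iyi ii iyi; concatenated:

iyiiiiyiiyiiyiiyiiiiyiiyiiiiyiiyiiyiiyiiiiyi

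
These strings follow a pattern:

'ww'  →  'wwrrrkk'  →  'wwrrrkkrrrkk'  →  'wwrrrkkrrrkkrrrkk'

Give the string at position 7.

Each term is the previous one with rrrkk appended.
From wwrrrkkrrrkkrrrkk, 3 further steps: wwrrrkkrrrkkrrrkk → wwrrrkkrrrkkrrrkkrrrkk → wwrrrkkrrrkkrrrkkrrrkkrrrkk → (answer).

wwrrrkkrrrkkrrrkkrrrkkrrrkkrrrkk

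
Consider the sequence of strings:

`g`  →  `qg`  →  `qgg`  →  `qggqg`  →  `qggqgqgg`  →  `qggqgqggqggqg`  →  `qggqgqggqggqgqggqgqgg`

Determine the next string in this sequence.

qggqgqggqggqgqggqgqggqggqgqggqggqg

This is a Fibonacci-style word recurrence s(k) = s(k−1)·s(k−2): e.g. qg·g = qgg.
So term 8 is qggqgqggqggqgqggqgqgg·qggqgqggqggqg.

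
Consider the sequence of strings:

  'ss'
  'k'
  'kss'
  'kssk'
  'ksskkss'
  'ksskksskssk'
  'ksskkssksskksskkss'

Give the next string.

This is a Fibonacci-style word recurrence s(k) = s(k−1)·s(k−2): e.g. k·ss = kss.
So term 8 is ksskkssksskksskkss·ksskksskssk.

ksskkssksskksskkssksskksskssk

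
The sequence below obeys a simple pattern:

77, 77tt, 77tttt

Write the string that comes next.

Every step adds tt to the end: s(k+1) = s(k)·tt.
Applying this once more to 77tttt:

77tttttt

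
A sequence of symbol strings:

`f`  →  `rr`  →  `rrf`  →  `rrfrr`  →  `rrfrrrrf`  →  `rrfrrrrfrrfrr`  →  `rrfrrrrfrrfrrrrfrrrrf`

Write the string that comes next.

rrfrrrrfrrfrrrrfrrrrfrrfrrrrfrrfrr

From term 3 onward, concatenate the last term with the second-to-last: rr·f = rrf, rrf·rr = rrfrr, …
So term 8 is rrfrrrrfrrfrrrrfrrrrf·rrfrrrrfrrfrr.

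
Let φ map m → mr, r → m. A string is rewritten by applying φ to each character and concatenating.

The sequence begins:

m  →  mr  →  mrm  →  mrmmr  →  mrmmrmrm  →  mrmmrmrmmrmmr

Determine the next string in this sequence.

Replace each of the 13 characters of mrmmrmrmmrmmr in place — mr m mr mr m mr m mr mr m mr mr m — and concatenate.

mrmmrmrmmrmmrmrmmrmrm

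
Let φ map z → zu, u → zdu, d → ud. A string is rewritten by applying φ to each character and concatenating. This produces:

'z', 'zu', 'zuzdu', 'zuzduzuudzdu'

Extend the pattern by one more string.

Rewriting each symbol of zuzduzuudzdu: z→zu, u→zdu, z→zu, d→ud, u→zdu, z→zu, u→zdu, u→zdu, d→ud, z→zu, d→ud, u→zdu, which concatenates to zu zdu zu ud zdu zu zdu zdu ud zu ud zdu.

zuzduzuudzduzuzduzduudzuudzdu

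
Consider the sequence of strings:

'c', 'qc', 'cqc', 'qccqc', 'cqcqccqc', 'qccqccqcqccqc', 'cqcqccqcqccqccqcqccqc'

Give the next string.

From term 3 onward, concatenate the second-to-last term with the last: c·qc = cqc, qc·cqc = qccqc, …
Continuing: qccqccqcqccqc · cqcqccqcqccqccqcqccqc gives term 8.

qccqccqcqccqccqcqccqcqccqccqcqccqc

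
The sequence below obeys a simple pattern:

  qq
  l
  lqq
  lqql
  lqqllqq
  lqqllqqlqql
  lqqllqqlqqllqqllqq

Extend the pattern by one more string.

From term 3 onward, concatenate the last term with the second-to-last: l·qq = lqq, lqq·l = lqql, …
Continuing: lqqllqqlqqllqqllqq · lqqllqqlqql gives term 8.

lqqllqqlqqllqqllqqlqqllqqlqql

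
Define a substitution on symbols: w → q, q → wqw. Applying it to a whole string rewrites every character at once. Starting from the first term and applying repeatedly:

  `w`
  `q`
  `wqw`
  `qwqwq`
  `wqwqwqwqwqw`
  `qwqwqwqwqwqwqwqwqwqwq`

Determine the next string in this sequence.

φ(qwqwqwqwqwqwqwqwqwqwq) expands symbol-by-symbol to wqw q wqw q wqw q wqw q wqw q wqw q wqw q wqw q wqw q wqw q wqw; joining the 21 pieces gives the next term.

wqwqwqwqwqwqwqwqwqwqwqwqwqwqwqwqwqwqwqwqwqw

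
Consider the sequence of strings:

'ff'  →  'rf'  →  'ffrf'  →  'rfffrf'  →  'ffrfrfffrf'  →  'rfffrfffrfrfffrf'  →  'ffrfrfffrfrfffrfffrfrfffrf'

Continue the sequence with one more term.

This is a Fibonacci-style word recurrence s(k) = s(k−2)·s(k−1): e.g. ff·rf = ffrf.
So term 8 is rfffrfffrfrfffrf·ffrfrfffrfrfffrfffrfrfffrf.

rfffrfffrfrfffrfffrfrfffrfrfffrfffrfrfffrf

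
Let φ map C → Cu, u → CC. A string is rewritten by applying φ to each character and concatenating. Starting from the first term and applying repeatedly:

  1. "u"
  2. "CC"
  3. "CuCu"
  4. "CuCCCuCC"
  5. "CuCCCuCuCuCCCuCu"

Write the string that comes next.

Rewriting the 16 symbols of CuCCCuCuCuCCCuCu one by one yields Cu CC Cu Cu Cu CC Cu CC Cu CC Cu Cu Cu CC Cu CC; concatenated:

CuCCCuCuCuCCCuCCCuCCCuCuCuCCCuCC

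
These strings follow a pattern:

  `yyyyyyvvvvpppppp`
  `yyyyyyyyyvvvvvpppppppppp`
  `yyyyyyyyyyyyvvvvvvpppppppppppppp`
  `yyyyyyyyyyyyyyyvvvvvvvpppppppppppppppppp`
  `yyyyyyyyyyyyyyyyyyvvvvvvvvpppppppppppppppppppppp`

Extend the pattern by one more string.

yyyyyyyyyyyyyyyyyyyyyvvvvvvvvvpppppppppppppppppppppppppp

The n-th term is 3n+3 y's then n+3 v's then 4n+2 p's (n = 1, 2, …).
For the next term, n = 6, so the run lengths are 21, 9, 26.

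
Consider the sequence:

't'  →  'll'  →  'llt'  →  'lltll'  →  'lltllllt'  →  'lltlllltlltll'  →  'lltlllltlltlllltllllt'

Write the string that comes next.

Each term (from the third on) is the previous term followed by the one before it: term 3 = ll·t = llt.
Continuing: lltlllltlltlllltllllt · lltlllltlltll gives term 8.

lltlllltlltlllltlllltlltlllltlltll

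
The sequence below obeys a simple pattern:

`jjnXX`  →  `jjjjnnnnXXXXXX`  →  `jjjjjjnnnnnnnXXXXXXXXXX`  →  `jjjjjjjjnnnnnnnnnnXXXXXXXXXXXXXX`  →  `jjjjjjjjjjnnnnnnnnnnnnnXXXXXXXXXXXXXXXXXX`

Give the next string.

Term n consists of 2n j's, followed by 3n-2 n's, followed by 4n-2 X's (n = 1, 2, …).
For the next term, n = 6, so the run lengths are 12, 16, 22.

jjjjjjjjjjjjnnnnnnnnnnnnnnnnXXXXXXXXXXXXXXXXXXXXXX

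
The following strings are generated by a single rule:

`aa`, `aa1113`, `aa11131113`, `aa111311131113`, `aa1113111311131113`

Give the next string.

aa11131113111311131113

Each term is the previous one with 1113 appended.
One more step from aa1113111311131113 gives the answer.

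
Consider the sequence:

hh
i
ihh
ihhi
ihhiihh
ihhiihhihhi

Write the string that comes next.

Each term (from the third on) is the previous term followed by the one before it: term 3 = i·hh = ihh.
So term 7 is ihhiihhihhi·ihhiihh.

ihhiihhihhiihhiihh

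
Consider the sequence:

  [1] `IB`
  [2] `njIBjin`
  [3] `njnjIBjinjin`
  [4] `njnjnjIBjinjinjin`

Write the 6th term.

njnjnjnjnjIBjinjinjinjinjin

Each term wraps the previous one in nj on the left and jin on the right.
From njnjnjIBjinjinjin, 2 further steps: njnjnjIBjinjinjin → njnjnjnjIBjinjinjinjin → (answer).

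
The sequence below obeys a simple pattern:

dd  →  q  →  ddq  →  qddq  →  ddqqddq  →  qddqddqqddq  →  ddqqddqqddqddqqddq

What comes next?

Each term (from the third on) is the two preceding terms concatenated in order: term 3 = dd·q = ddq.
The next term joins qddqddqqddq and ddqqddqqddqddqqddq.

qddqddqqddqddqqddqqddqddqqddq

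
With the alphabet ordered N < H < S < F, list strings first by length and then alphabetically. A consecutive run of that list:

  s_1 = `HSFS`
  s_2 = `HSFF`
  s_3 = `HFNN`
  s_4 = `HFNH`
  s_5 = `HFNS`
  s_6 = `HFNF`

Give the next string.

Treat HFNF as a base-4 numeral over the given alphabet and add one, carrying through any trailing F's.

HFHN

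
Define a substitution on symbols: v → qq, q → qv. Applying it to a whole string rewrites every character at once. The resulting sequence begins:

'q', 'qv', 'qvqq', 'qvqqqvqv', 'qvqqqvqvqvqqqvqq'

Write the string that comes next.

Rewriting the 16 symbols of qvqqqvqvqvqqqvqq one by one yields qv qq qv qv qv qq qv qq qv qq qv qv qv qq qv qv; concatenated:

qvqqqvqvqvqqqvqqqvqqqvqvqvqqqvqv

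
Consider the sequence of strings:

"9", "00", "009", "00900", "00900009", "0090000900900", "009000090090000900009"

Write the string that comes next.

0090000900900009000090090000900900

Each term (from the third on) is the previous term followed by the one before it: term 3 = 00·9 = 009.
The next term joins 009000090090000900009 and 0090000900900.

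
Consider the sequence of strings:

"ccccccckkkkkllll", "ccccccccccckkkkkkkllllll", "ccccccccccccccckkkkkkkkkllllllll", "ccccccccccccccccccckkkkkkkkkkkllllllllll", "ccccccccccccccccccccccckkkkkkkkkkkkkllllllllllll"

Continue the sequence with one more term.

ccccccccccccccccccccccccccckkkkkkkkkkkkkkkllllllllllllll

Term n consists of 4n+3 c's, followed by 2n+3 k's, followed by 2n+2 l's (n = 1, 2, …).
Setting n = 6 gives 27, 15, 14 characters in each block.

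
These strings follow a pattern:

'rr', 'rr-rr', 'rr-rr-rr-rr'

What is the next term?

Every step duplicates the string with '-' between the halves.
Doubling rr-rr-rr-rr with '-' between the halves:

rr-rr-rr-rr-rr-rr-rr-rr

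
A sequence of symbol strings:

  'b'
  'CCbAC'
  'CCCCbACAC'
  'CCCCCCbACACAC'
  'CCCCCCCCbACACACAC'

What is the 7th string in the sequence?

s(k+1) = CC·s(k)·AC, so each term gains CC as a prefix and AC as a suffix.
From CCCCCCCCbACACACAC, 2 further steps: CCCCCCCCbACACACAC → CCCCCCCCCCbACACACACAC → (answer).

CCCCCCCCCCCCbACACACACACAC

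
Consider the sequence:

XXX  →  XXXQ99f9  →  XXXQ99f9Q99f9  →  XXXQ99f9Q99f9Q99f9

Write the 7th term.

XXXQ99f9Q99f9Q99f9Q99f9Q99f9Q99f9

Each term is the previous one with Q99f9 appended.
From XXXQ99f9Q99f9Q99f9, 3 further steps: XXXQ99f9Q99f9Q99f9 → XXXQ99f9Q99f9Q99f9Q99f9 → XXXQ99f9Q99f9Q99f9Q99f9Q99f9 → (answer).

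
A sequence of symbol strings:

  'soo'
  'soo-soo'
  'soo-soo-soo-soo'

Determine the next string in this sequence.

soo-soo-soo-soo-soo-soo-soo-soo

s(k+1) = s(k)·-·s(k) — each term doubles the last with '-' between the halves.
So the next term is two copies of soo-soo-soo-soo with '-' between the halves.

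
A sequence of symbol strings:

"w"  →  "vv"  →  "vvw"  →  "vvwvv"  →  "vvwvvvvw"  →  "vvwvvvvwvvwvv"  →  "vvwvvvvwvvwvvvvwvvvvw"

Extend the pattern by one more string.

From term 3 onward, concatenate the last term with the second-to-last: vv·w = vvw, vvw·vv = vvwvv, …
So term 8 is vvwvvvvwvvwvvvvwvvvvw·vvwvvvvwvvwvv.

vvwvvvvwvvwvvvvwvvvvwvvwvvvvwvvwvv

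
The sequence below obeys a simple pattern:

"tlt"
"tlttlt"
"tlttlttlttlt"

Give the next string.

s(k+1) = s(k)·s(k) — each term doubles the last.
So the next term is two copies of tlttlttlttlt.

tlttlttlttlttlttlttlttlt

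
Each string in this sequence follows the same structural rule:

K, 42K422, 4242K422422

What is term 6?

Every step adds 42 to the front and 422 to the end of the previous string.
From 4242K422422, 3 further steps: 4242K422422 → 424242K422422422 → 42424242K422422422422 → (answer).

4242424242K422422422422422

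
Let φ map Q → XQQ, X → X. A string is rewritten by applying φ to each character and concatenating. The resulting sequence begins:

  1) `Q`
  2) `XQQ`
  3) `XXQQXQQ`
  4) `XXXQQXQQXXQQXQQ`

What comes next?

Applying the rule to each of the 15 symbols of XXXQQXQQXXQQXQQ gives the pieces X X X XQQ XQQ X XQQ XQQ X X XQQ XQQ X XQQ XQQ, which concatenate to the answer.

XXXXQQXQQXXQQXQQXXXQQXQQXXQQXQQ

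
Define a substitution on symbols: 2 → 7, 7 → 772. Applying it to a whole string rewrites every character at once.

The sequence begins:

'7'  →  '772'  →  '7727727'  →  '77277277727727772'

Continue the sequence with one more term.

Rewriting the 17 symbols of 77277277727727772 one by one yields 772 772 7 772 772 7 772 772 772 7 772 772 7 772 772 772 7; concatenated:

77277277727727772772772777277277727727727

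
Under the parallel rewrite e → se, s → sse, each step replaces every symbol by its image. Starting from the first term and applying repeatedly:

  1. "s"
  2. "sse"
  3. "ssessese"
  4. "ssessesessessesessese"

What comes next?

Rewriting the 21 symbols of ssessesessessesessese one by one yields sse sse se sse sse se sse se sse sse se sse sse se sse se sse sse se sse se; concatenated:

ssessesessessesessesessessesessessesessesessessesessese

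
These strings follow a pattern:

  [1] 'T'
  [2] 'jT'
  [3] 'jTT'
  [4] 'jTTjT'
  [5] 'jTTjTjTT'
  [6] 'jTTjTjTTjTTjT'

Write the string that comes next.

jTTjTjTTjTTjTjTTjTjTT

Each term (from the third on) is the previous term followed by the one before it: term 3 = jT·T = jTT.
Continuing: jTTjTjTTjTTjT · jTTjTjTT gives term 7.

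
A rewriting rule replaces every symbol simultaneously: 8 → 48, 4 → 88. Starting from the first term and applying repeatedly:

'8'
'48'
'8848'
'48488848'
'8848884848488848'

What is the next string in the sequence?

Replace each of the 16 characters of 8848884848488848 in place — 48 48 88 48 48 48 88 48 88 48 88 48 48 48 88 48 — and concatenate.

48488848484888488848884848488848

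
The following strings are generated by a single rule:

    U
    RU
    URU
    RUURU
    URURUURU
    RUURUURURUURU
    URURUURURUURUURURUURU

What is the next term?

RUURUURURUURUURURUURURUURUURURUURU

Each term (from the third on) is the two preceding terms concatenated in order: term 3 = U·RU = URU.
Continuing: RUURUURURUURU · URURUURURUURUURURUURU gives term 8.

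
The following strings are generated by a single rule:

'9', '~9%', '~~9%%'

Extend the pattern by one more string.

Each term wraps the previous one in ~ on the left and % on the right.
One more step from ~~9%% gives the answer.

~~~9%%%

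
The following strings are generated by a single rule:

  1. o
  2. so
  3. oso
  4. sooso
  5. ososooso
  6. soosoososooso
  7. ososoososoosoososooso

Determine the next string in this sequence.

soosoososoosoososoososoosoososooso

From term 3 onward, concatenate the second-to-last term with the last: o·so = oso, so·oso = sooso, …
So term 8 is soosoososooso·ososoososoosoososooso.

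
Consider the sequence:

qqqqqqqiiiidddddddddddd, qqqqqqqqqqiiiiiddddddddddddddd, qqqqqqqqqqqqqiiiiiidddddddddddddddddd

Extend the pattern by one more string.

The n-th term is 3n-2 q's then n+1 i's then 3n+3 d's, where the shown terms are n = 3, 4, 5.
For the next term, n = 6, so the run lengths are 16, 7, 21.

qqqqqqqqqqqqqqqqiiiiiiiddddddddddddddddddddd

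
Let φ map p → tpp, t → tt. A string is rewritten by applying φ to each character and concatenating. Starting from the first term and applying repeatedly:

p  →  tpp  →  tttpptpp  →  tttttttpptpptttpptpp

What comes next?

Rewriting the 20 symbols of tttttttpptpptttpptpp one by one yields tt tt tt tt tt tt tt tpp tpp tt tpp tpp tt tt tt tpp tpp tt tpp tpp; concatenated:

tttttttttttttttpptpptttpptpptttttttpptpptttpptpp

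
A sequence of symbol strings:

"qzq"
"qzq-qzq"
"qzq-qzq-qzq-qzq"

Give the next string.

s(k+1) = s(k)·-·s(k) — each term doubles the last with '-' between the halves.
Doubling qzq-qzq-qzq-qzq with '-' between the halves:

qzq-qzq-qzq-qzq-qzq-qzq-qzq-qzq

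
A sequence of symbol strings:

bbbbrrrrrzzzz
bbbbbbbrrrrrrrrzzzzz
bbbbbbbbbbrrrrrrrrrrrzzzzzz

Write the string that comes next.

bbbbbbbbbbbbbrrrrrrrrrrrrrrzzzzzzz

Each string has the form b^{3n-2} r^{3n-1} z^{n+2}, where the shown terms are n = 2, 3, 4.
Setting n = 5 gives 13, 14, 7 characters in each block.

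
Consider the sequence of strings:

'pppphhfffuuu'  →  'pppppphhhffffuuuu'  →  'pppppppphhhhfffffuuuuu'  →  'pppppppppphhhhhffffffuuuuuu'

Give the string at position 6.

pppppppppppppphhhhhhhffffffffuuuuuuuu

Each string has the form p^{2n} h^{n} f^{n+1} u^{n+1}, where the shown terms are n = 2, 3, 4, 5.
For term 6, n = 7, so the run lengths are 14, 7, 8, 8.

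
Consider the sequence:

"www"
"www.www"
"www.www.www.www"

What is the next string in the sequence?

www.www.www.www.www.www.www.www

Every step duplicates the string with '.' between the halves.
So the next term is two copies of www.www.www.www with '.' between the halves.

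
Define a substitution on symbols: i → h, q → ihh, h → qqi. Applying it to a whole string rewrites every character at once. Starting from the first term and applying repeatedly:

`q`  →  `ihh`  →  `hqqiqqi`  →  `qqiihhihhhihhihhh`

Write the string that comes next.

Rewriting the 17 symbols of qqiihhihhhihhihhh one by one yields ihh ihh h h qqi qqi h qqi qqi qqi h qqi qqi h qqi qqi qqi; concatenated:

ihhihhhhqqiqqihqqiqqiqqihqqiqqihqqiqqiqqi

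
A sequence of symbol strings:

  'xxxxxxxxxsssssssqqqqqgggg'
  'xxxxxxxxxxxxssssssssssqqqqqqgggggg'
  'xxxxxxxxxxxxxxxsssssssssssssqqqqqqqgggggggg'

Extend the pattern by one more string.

The n-th term is 3n+3 x's then 3n+1 s's then n+3 q's then 2n g's, where the shown terms are n = 2, 3, 4.
Setting n = 5 gives 18, 16, 8, 10 characters in each block.

xxxxxxxxxxxxxxxxxxssssssssssssssssqqqqqqqqgggggggggg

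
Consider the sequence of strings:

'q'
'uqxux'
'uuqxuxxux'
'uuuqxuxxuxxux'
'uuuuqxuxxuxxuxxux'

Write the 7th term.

Every step adds u to the front and xux to the end of the previous string.
From uuuuqxuxxuxxuxxux, 2 further steps: uuuuqxuxxuxxuxxux → uuuuuqxuxxuxxuxxuxxux → (answer).

uuuuuuqxuxxuxxuxxuxxuxxux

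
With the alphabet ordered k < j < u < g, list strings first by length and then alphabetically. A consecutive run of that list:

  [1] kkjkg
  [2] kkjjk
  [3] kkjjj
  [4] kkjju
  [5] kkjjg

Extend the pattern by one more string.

kkjuk

Find the rightmost character of kkjjg below g, bump it to the next letter, and reset everything to its right to k.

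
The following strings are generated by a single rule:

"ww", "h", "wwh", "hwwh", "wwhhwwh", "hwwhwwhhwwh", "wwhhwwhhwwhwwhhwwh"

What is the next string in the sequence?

hwwhwwhhwwhwwhhwwhhwwhwwhhwwh

Each term (from the third on) is the two preceding terms concatenated in order: term 3 = ww·h = wwh.
So term 8 is hwwhwwhhwwh·wwhhwwhhwwhwwhhwwh.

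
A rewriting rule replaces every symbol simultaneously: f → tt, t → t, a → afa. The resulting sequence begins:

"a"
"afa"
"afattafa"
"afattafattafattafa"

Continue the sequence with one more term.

afattafattafattafattafattafattafattafa

Replace each of the 18 characters of afattafattafattafa in place — afa tt afa t t afa tt afa t t afa tt afa t t afa tt afa — and concatenate.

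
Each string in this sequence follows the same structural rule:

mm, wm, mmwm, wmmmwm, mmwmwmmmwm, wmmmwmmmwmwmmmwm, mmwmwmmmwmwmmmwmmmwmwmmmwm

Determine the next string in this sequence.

This is a Fibonacci-style word recurrence s(k) = s(k−2)·s(k−1): e.g. mm·wm = mmwm.
The next term joins wmmmwmmmwmwmmmwm and mmwmwmmmwmwmmmwmmmwmwmmmwm.

wmmmwmmmwmwmmmwmmmwmwmmmwmwmmmwmmmwmwmmmwm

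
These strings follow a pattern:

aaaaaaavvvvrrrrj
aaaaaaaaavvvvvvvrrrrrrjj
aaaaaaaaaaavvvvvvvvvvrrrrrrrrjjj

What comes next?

aaaaaaaaaaaaavvvvvvvvvvvvvrrrrrrrrrrjjjj

Reading off run lengths: a runs 7, 9, 11; v runs 4, 7, 10; r runs 4, 6, 8; j runs 1, 2, 3 — each is linear in n, where the shown terms are n = 2, 3, 4.
Setting n = 5 gives 13, 13, 10, 4 characters in each block.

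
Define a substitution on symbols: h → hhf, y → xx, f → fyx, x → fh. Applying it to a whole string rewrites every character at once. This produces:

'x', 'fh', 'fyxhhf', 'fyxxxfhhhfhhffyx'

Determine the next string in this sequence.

φ(fyxxxfhhhfhhffyx) expands symbol-by-symbol to fyx xx fh fh fh fyx hhf hhf hhf fyx hhf hhf fyx fyx xx fh; joining the 16 pieces gives the next term.

fyxxxfhfhfhfyxhhfhhfhhffyxhhfhhffyxfyxxxfh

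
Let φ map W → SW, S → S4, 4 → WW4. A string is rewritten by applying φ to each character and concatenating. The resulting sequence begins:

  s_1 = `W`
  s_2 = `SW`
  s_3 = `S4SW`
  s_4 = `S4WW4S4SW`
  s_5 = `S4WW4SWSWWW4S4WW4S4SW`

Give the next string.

Replace each of the 21 characters of S4WW4SWSWWW4S4WW4S4SW in place — S4 WW4 SW SW WW4 S4 SW S4 SW SW SW WW4 S4 WW4 SW SW WW4 S4 WW4 S4 SW — and concatenate.

S4WW4SWSWWW4S4SWS4SWSWSWWW4S4WW4SWSWWW4S4WW4S4SW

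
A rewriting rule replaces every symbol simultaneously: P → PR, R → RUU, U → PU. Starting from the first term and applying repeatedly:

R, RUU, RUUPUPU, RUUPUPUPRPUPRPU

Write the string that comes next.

Rewriting the 15 symbols of RUUPUPUPRPUPRPU one by one yields RUU PU PU PR PU PR PU PR RUU PR PU PR RUU PR PU; concatenated:

RUUPUPUPRPUPRPUPRRUUPRPUPRRUUPRPU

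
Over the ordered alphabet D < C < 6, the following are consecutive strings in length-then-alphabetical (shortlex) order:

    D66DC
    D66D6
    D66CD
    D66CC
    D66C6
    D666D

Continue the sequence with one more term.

The successor of D666D increments the rightmost position that isn't already 6 and resets every position after it to D.

D666C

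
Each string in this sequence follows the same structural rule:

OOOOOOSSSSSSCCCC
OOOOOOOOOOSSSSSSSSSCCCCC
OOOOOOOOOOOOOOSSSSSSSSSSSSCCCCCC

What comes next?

Reading off run lengths: O runs 6, 10, 14; S runs 6, 9, 12; C runs 4, 5, 6 — each is linear in n, where the shown terms are n = 2, 3, 4.
At n = 5 the blocks have lengths 18, 15, 7.

OOOOOOOOOOOOOOOOOOSSSSSSSSSSSSSSSCCCCCCC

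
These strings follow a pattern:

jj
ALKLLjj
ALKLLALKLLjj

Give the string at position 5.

The strings grow by a fixed prefix ALKLL each time.
From ALKLLALKLLjj, 2 further steps: ALKLLALKLLjj → ALKLLALKLLALKLLjj → (answer).

ALKLLALKLLALKLLALKLLjj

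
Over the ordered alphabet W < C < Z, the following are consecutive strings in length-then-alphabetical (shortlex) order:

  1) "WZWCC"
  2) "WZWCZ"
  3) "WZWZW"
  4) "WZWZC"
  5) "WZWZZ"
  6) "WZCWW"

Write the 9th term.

WZCCW

Continuing the enumeration 3 steps past WZCWW: WZCWW → WZCWC → WZCWZ → (answer).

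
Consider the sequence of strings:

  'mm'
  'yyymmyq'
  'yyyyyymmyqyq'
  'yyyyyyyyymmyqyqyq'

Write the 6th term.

Each term wraps the previous one in yyy on the left and yq on the right.
From yyyyyyyyymmyqyqyq, 2 further steps: yyyyyyyyymmyqyqyq → yyyyyyyyyyyymmyqyqyqyq → (answer).

yyyyyyyyyyyyyyymmyqyqyqyqyq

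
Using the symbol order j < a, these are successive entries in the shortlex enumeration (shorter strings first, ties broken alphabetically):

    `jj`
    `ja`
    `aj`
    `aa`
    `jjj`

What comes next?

jja

Treat jjj as a base-2 numeral over the given alphabet and add one, carrying through any trailing a's.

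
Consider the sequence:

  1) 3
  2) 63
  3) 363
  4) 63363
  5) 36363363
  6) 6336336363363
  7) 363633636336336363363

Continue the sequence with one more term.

6336336363363363633636336336363363

Each term (from the third on) is the two preceding terms concatenated in order: term 3 = 3·63 = 363.
The next term joins 6336336363363 and 363633636336336363363.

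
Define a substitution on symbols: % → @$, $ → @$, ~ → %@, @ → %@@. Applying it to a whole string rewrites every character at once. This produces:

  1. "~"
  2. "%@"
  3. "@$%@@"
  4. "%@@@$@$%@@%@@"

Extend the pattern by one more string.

Replace each of the 13 characters of %@@@$@$%@@%@@ in place — @$ %@@ %@@ %@@ @$ %@@ @$ @$ %@@ %@@ @$ %@@ %@@ — and concatenate.

@$%@@%@@%@@@$%@@@$@$%@@%@@@$%@@%@@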